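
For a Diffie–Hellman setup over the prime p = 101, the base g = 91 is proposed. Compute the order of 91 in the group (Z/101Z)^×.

4

The order of 91 must divide φ(101) = 101 − 1 = 100 = 2^2 · 5^2.
Divisors of 100: 1, 2, 4, 5, 10, 20, 25, 50, 100.
Test each divisor d:
91^1 ≡ 91 (mod 101)
91^2 ≡ 100 (mod 101)
91^4 ≡ 1 (mod 101) ✓
Hence ord(91) = 4.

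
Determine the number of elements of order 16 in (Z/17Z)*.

φ(17) = 17 − 1 = 16 = 2^4.
Since (Z/17Z)^× is cyclic of order 16, the number of elements of order d is φ(d) when d | 16 and 0 otherwise.
16 = 2^4 divides 16, and φ(16) = 8.

8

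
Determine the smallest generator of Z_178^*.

3

φ(178) = φ(2)·φ(89) = 1·88 = 88 = 2^3 · 11.
g is a primitive root iff g^(88/q) ≢ 1 (mod 178) for each prime q ∈ {2, 11}.
g = 2: gcd(2, 178) = 2 > 1, not a unit — skip.
g = 3: 3^44 ≡ 177; 3^8 ≡ 153 — none is 1, so 3 is a primitive root.
Hence the least primitive root of 178 is 3.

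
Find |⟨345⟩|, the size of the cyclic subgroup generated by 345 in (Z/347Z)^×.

173

ord(345) | φ(347) = 347 − 1 = 346 = 2 · 173.
Divisors of 346: 1, 2, 173, 346.
Evaluate successive powers at the divisors of 346:
345^1 ≡ 345 (mod 347)
345^2 ≡ 4 (mod 347)
345^173 ≡ 1 (mod 347) ✓
Hence ord(345) = 173.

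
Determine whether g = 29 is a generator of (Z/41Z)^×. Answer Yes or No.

φ(41) = 41 − 1 = 40 = 2^3 · 5.
It suffices to check that the order of 29 is not a proper divisor of 40: compute 29^(40/q) for q ∈ {2, 5}.
29^20 ≡ 40 (mod 41)  [q = 2: ≢ 1 ✓]
29^8 ≡ 18 (mod 41)  [q = 5: ≢ 1 ✓]
All checks pass, so 29 has order 40 and is a primitive root modulo 41.

Yes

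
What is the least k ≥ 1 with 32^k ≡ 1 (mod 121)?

By Lagrange's theorem, ord_121(32) divides φ(121) = φ(11^2) = 11·(11−1) = 110 = 2 · 5 · 11.
Divisors of 110: 1, 2, 5, 10, 11, 22, 55, 110.
Test each divisor d:
32^1 ≡ 32 (mod 121)
32^2 ≡ 56 (mod 121)
32^5 ≡ 43 (mod 121)
32^10 ≡ 34 (mod 121)
32^11 ≡ 120 (mod 121)
32^22 ≡ 1 (mod 121) ✓
Therefore the multiplicative order of 32 modulo 121 is 22.

22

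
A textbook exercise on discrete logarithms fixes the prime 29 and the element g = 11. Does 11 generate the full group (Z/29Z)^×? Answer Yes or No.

Yes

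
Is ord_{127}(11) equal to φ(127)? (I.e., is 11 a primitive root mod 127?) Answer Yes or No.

No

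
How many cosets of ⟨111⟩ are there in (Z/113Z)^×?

4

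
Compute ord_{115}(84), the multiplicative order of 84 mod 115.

22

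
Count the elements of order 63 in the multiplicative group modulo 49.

0

φ(49) = φ(7^2) = 7·(7−1) = 42 = 2 · 3 · 7.
In a cyclic group of order 42, there are φ(d) elements of order d for each divisor d of 42, and zero for non-divisors.
Since 63 ∤ 42, the count is 0.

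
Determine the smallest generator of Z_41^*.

φ(41) = 41 − 1 = 40 = 2^3 · 5.
Test candidates g = 2, 3, … against the prime factors q ∈ {2, 5} of φ(41): g is a generator iff g^(40/q) ≢ 1 for every such q.
g = 2: 2^20 ≡ 1 — hits 1, so not a primitive root.
g = 3: 3^20 ≡ 40; 3^8 ≡ 1 — hits 1, so not a primitive root.
g = 4: 4^20 ≡ 1 — hits 1, so not a primitive root.
g = 5: 5^20 ≡ 1 — hits 1, so not a primitive root.
g = 6: 6^20 ≡ 40; 6^8 ≡ 10 — none is 1, so 6 is a primitive root.
The smallest primitive root modulo 41 is 6.

6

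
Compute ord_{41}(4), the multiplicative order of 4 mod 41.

The order of 4 must divide φ(41) = 41 − 1 = 40 = 2^3 · 5.
Divisors of 40: 1, 2, 4, 5, 8, 10, 20, 40.
Evaluate successive powers at the divisors of 40:
4^1 ≡ 4
4^2 ≡ 16
4^4 ≡ 10
4^5 ≡ 40
4^8 ≡ 18
4^10 ≡ 1
Hence ord(4) = 10.

10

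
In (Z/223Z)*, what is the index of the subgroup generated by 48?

1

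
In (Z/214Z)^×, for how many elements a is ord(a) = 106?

52

φ(214) = φ(2)·φ(107) = 1·106 = 106 = 2 · 53.
In a cyclic group of order 106, there are φ(d) elements of order d for each divisor d of 106, and zero for non-divisors.
106 = 2 · 53 divides 106, and φ(106) = 52.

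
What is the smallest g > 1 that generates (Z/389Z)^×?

2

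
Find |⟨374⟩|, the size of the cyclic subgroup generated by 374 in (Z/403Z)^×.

30

ord(374) | φ(403) = φ(13·31) = (13−1)·(31−1) = 12·30 = 360 = 2^3 · 3^2 · 5.
Divisors of 360: 1, 2, 3, 4, 5, 6, 8, 9, 10, 12, 15, 18, 20, 24, 30, 36, 40, 45, 60, 72, 90, 120, 180, 360.
Compute 374^d (mod 403) for the divisors d until we hit 1:
374^1 ≡ 374 (mod 403)
374^2 ≡ 35 (mod 403)
374^3 ≡ 194 (mod 403)
374^4 ≡ 16 (mod 403)
374^5 ≡ 342 (mod 403)
374^6 ≡ 157 (mod 403)
374^8 ≡ 256 (mod 403)
374^9 ≡ 233 (mod 403)
374^10 ≡ 94 (mod 403)
374^12 ≡ 66 (mod 403)
374^15 ≡ 311 (mod 403)
374^18 ≡ 287 (mod 403)
374^20 ≡ 373 (mod 403)
374^24 ≡ 326 (mod 403)
374^30 ≡ 1 (mod 403) ✓
Hence ord(374) = 30.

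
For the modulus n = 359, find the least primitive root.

φ(359) = 359 − 1 = 358 = 2 · 179.
g is a primitive root iff g^(358/q) ≢ 1 (mod 359) for each prime q ∈ {2, 179}.
g = 2: 2^179 ≡ 1 — hits 1, so not a primitive root.
g = 3: 3^179 ≡ 1 — hits 1, so not a primitive root.
g = 4: 4^179 ≡ 1 — hits 1, so not a primitive root.
g = 5: 5^179 ≡ 1 — hits 1, so not a primitive root.
g = 6: 6^179 ≡ 1 — hits 1, so not a primitive root.
g = 7: 7^179 ≡ 358; 7^2 ≡ 49 — none is 1, so 7 is a primitive root.
The smallest primitive root modulo 359 is 7.

7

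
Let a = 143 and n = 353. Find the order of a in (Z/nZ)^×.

ord(143) | φ(353) = 353 − 1 = 352 = 2^5 · 11.
Divisors of 352: 1, 2, 4, 8, 11, 16, 22, 32, 44, 88, 176, 352.
Evaluate successive powers at the divisors of 352:
143^1 ≡ 143 (mod 353)
143^2 ≡ 328 (mod 353)
143^4 ≡ 272 (mod 353)
143^8 ≡ 207 (mod 353)
143^11 ≡ 216 (mod 353)
143^16 ≡ 136 (mod 353)
143^22 ≡ 60 (mod 353)
143^32 ≡ 140 (mod 353)
143^44 ≡ 70 (mod 353)
143^88 ≡ 311 (mod 353)
143^176 ≡ 352 (mod 353)
143^352 ≡ 1 (mod 353) ✓
Therefore the multiplicative order of 143 modulo 353 is 352.

352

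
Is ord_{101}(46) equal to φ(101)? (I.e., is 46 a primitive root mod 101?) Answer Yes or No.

Yes

φ(101) = 101 − 1 = 100 = 2^2 · 5^2.
46 is a primitive root mod 101 iff 46^(φ(101)/q) ≢ 1 for every prime q | φ(101), i.e. q ∈ {2, 5}.
46^50 ≡ 100 (mod 101)  [q = 2: ≢ 1 ✓]
46^20 ≡ 36 (mod 101)  [q = 5: ≢ 1 ✓]
None equal 1, so ord_101(46) = 100: 46 is a primitive root.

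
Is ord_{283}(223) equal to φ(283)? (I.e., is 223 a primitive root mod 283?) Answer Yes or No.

No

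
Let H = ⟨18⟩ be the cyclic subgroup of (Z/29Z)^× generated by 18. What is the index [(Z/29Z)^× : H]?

1

The order of 18 must divide φ(29) = 29 − 1 = 28 = 2^2 · 7.
Divisors of 28: 1, 2, 4, 7, 14, 28.
Compute 18^d (mod 29) for the divisors d until we hit 1:
18^1 ≡ 18 (mod 29)
18^2 ≡ 5 (mod 29)
18^4 ≡ 25 (mod 29)
18^7 ≡ 17 (mod 29)
18^14 ≡ 28 (mod 29)
18^28 ≡ 1 (mod 29) ✓
Thus |⟨18⟩| = ord(18) = 28.
Index = |(Z/29Z)^×| / |⟨18⟩| = 28 / 28 = 1.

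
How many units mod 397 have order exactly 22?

10

φ(397) = 397 − 1 = 396 = 2^2 · 3^2 · 11.
Since (Z/397Z)^× is cyclic of order 396, the number of elements of order d is φ(d) when d | 396 and 0 otherwise.
22 = 2 · 11 divides 396, and φ(22) = 10.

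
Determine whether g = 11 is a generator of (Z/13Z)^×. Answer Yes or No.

φ(13) = 13 − 1 = 12 = 2^2 · 3.
It suffices to check that the order of 11 is not a proper divisor of 12: compute 11^(12/q) for q ∈ {2, 3}.
11^6 ≡ 12 (mod 13)  [q = 2: ≢ 1 ✓]
11^4 ≡ 3 (mod 13)  [q = 3: ≢ 1 ✓]
All checks pass, so 11 has order 12 and is a primitive root modulo 13.

Yes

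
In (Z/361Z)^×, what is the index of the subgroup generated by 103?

By Lagrange's theorem, ord_361(103) divides φ(361) = φ(19^2) = 19·(19−1) = 342 = 2 · 3^2 · 19.
Divisors of 342: 1, 2, 3, 6, 9, 18, 19, 38, 57, 114, 171, 342.
Check 103^d mod 361 for each divisor in increasing order:
103^1 ≡ 103 (mod 361)
103^2 ≡ 140 (mod 361)
103^3 ≡ 341 (mod 361)
103^6 ≡ 39 (mod 361)
103^9 ≡ 303 (mod 361)
103^18 ≡ 115 (mod 361)
103^19 ≡ 293 (mod 361)
103^38 ≡ 292 (mod 361)
103^57 ≡ 360 (mod 361)
103^114 ≡ 1 (mod 361) ✓
The order of 103 is 114, so the subgroup it generates has 114 elements.
The index is φ(361) / ord(103) = 342 / 114 = 3.

3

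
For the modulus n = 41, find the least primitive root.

6

φ(41) = 41 − 1 = 40 = 2^3 · 5.
Test candidates g = 2, 3, … against the prime factors q ∈ {2, 5} of φ(41): g is a generator iff g^(40/q) ≢ 1 for every such q.
g = 2: 2^20 ≡ 1 — hits 1, so not a primitive root.
g = 3: 3^20 ≡ 40; 3^8 ≡ 1 — hits 1, so not a primitive root.
g = 4: 4^20 ≡ 1 — hits 1, so not a primitive root.
g = 5: 5^20 ≡ 1 — hits 1, so not a primitive root.
g = 6: 6^20 ≡ 40; 6^8 ≡ 10 — none is 1, so 6 is a primitive root.
Hence the least primitive root of 41 is 6.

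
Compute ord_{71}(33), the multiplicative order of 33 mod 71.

Since 33 ∈ (Z/71Z)^×, its order divides φ(71) = 71 − 1 = 70 = 2 · 5 · 7.
Divisors of 70: 1, 2, 5, 7, 10, 14, 35, 70.
Compute 33^d (mod 71) for the divisors d until we hit 1:
33^1 ≡ 33 (mod 71)
33^2 ≡ 24 (mod 71)
33^5 ≡ 51 (mod 71)
33^7 ≡ 17 (mod 71)
33^10 ≡ 45 (mod 71)
33^14 ≡ 5 (mod 71)
33^35 ≡ 70 (mod 71)
33^70 ≡ 1 (mod 71) ✓
Hence ord(33) = 70.

70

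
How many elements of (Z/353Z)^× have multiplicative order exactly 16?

φ(353) = 353 − 1 = 352 = 2^5 · 11.
Since (Z/353Z)^× is cyclic of order 352, the number of elements of order d is φ(d) when d | 352 and 0 otherwise.
16 = 2^4 divides 352, and φ(16) = 8.

8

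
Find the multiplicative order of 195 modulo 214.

106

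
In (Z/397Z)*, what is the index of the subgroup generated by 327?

Since 327 ∈ (Z/397Z)^×, its order divides φ(397) = 397 − 1 = 396 = 2^2 · 3^2 · 11.
Divisors of 396: 1, 2, 3, 4, 6, 9, 11, 12, 18, 22, 33, 36, 44, 66, 99, 132, 198, 396.
Compute 327^d (mod 397) for the divisors d until we hit 1:
327^1 ≡ 327 (mod 397)
327^2 ≡ 136 (mod 397)
327^3 ≡ 8 (mod 397)
327^4 ≡ 234 (mod 397)
327^6 ≡ 64 (mod 397)
327^9 ≡ 115 (mod 397)
327^11 ≡ 157 (mod 397)
327^12 ≡ 126 (mod 397)
327^18 ≡ 124 (mod 397)
327^22 ≡ 35 (mod 397)
327^33 ≡ 334 (mod 397)
327^36 ≡ 290 (mod 397)
327^44 ≡ 34 (mod 397)
327^66 ≡ 396 (mod 397)
327^99 ≡ 63 (mod 397)
327^132 ≡ 1 (mod 397) ✓
So ord_397(327) = 132, hence |⟨327⟩| = 132.
[(Z/397Z)^× : ⟨327⟩] = 396/132 = 3.

3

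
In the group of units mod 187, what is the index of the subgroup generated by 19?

Since 19 ∈ (Z/187Z)^×, its order divides φ(187) = φ(11·17) = (11−1)·(17−1) = 10·16 = 160 = 2^5 · 5.
Divisors of 160: 1, 2, 4, 5, 8, 10, 16, 20, 32, 40, 80, 160.
Check 19^d mod 187 for each divisor in increasing order:
19^1 ≡ 19
19^2 ≡ 174
19^4 ≡ 169
19^5 ≡ 32
19^8 ≡ 137
19^10 ≡ 89
19^16 ≡ 69
19^20 ≡ 67
19^32 ≡ 86
19^40 ≡ 1
Thus |⟨19⟩| = ord(19) = 40.
Index = |(Z/187Z)^×| / |⟨19⟩| = 160 / 40 = 4.

4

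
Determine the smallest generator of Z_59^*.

φ(59) = 59 − 1 = 58 = 2 · 29.
g is a primitive root iff g^(58/q) ≢ 1 (mod 59) for each prime q ∈ {2, 29}.
g = 2: 2^29 ≡ 58; 2^2 ≡ 4 — none is 1, so 2 is a primitive root.
Hence the least primitive root of 59 is 2.

2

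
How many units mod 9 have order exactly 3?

2

φ(9) = φ(3^2) = 3·(3−1) = 6 = 2 · 3.
In a cyclic group of order 6, there are φ(d) elements of order d for each divisor d of 6, and zero for non-divisors.
3 | 6, and φ(3) = 3 − 1 = 2.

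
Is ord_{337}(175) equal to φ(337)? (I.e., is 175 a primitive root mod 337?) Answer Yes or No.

No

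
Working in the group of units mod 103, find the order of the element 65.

102

By Lagrange's theorem, ord_103(65) divides φ(103) = 103 − 1 = 102 = 2 · 3 · 17.
Divisors of 102: 1, 2, 3, 6, 17, 34, 51, 102.
Test each divisor d:
65^1 ≡ 65 (mod 103)
65^2 ≡ 2 (mod 103)
65^3 ≡ 27 (mod 103)
65^6 ≡ 8 (mod 103)
65^17 ≡ 57 (mod 103)
65^34 ≡ 56 (mod 103)
65^51 ≡ 102 (mod 103)
65^102 ≡ 1 (mod 103) ✓
Hence ord(65) = 102.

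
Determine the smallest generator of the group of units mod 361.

2

φ(361) = φ(19^2) = 19·(19−1) = 342 = 2 · 3^2 · 19.
Test candidates g = 2, 3, … against the prime factors q ∈ {2, 3, 19} of φ(361): g is a generator iff g^(342/q) ≢ 1 for every such q.
g = 2: 2^171 ≡ 360; 2^114 ≡ 292; 2^18 ≡ 58 — none is 1, so 2 is a primitive root.
Hence the least primitive root of 361 is 2.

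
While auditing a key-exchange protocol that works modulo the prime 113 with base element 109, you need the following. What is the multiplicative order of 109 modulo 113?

7

The order of 109 must divide φ(113) = 113 − 1 = 112 = 2^4 · 7.
Divisors of 112: 1, 2, 4, 7, 8, 14, 16, 28, 56, 112.
Test each divisor d:
109^1 ≡ 109 (mod 113)
109^2 ≡ 16 (mod 113)
109^4 ≡ 30 (mod 113)
109^7 ≡ 1 (mod 113) ✓
Hence ord(109) = 7.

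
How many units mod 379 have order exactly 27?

18

φ(379) = 379 − 1 = 378 = 2 · 3^3 · 7.
Since (Z/379Z)^× is cyclic of order 378, the number of elements of order d is φ(d) when d | 378 and 0 otherwise.
27 = 3^3 divides 378, and φ(27) = 18.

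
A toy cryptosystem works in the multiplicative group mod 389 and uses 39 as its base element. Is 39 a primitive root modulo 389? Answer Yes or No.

φ(389) = 389 − 1 = 388 = 2^2 · 97.
It suffices to check that the order of 39 is not a proper divisor of 388: compute 39^(388/q) for q ∈ {2, 97}.
39^194 ≡ 388 (mod 389)  [q = 2: ≢ 1 ✓]
39^4 ≡ 58 (mod 389)  [q = 97: ≢ 1 ✓]
None equal 1, so ord_389(39) = 388: 39 is a primitive root.

Yes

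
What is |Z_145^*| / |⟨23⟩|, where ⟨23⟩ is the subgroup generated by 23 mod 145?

4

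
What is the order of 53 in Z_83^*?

82

Since 53 ∈ (Z/83Z)^×, its order divides φ(83) = 83 − 1 = 82 = 2 · 41.
Divisors of 82: 1, 2, 41, 82.
Compute 53^d (mod 83) for the divisors d until we hit 1:
53^1 ≡ 53
53^2 ≡ 70
53^41 ≡ 82
53^82 ≡ 1
The smallest such exponent is 82, so the order of 53 is 82.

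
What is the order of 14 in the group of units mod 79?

26

By Lagrange's theorem, ord_79(14) divides φ(79) = 79 − 1 = 78 = 2 · 3 · 13.
Divisors of 78: 1, 2, 3, 6, 13, 26, 39, 78.
Compute 14^d (mod 79) for the divisors d until we hit 1:
14^1 ≡ 14
14^2 ≡ 38
14^3 ≡ 58
14^6 ≡ 46
14^13 ≡ 78
14^26 ≡ 1
Hence ord(14) = 26.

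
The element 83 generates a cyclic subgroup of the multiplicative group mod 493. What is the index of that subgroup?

8

The order of 83 must divide φ(493) = φ(17·29) = (17−1)·(29−1) = 16·28 = 448 = 2^6 · 7.
Divisors of 448: 1, 2, 4, 7, 8, 14, 16, 28, 32, 56, 64, 112, 224, 448.
Check 83^d mod 493 for each divisor in increasing order:
83^1 ≡ 83
83^2 ≡ 480
83^4 ≡ 169
83^7 ≡ 59
83^8 ≡ 460
83^14 ≡ 30
83^16 ≡ 103
83^28 ≡ 407
83^32 ≡ 256
83^56 ≡ 1
The order of 83 is 56, so the subgroup it generates has 56 elements.
Index = |(Z/493Z)^×| / |⟨83⟩| = 448 / 56 = 8.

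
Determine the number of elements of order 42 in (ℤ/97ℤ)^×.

0

φ(97) = 97 − 1 = 96 = 2^5 · 3.
Since (Z/97Z)^× is cyclic of order 96, the number of elements of order d is φ(d) when d | 96 and 0 otherwise.
42 does not divide 96, so no element of (Z/97Z)^× has order 42.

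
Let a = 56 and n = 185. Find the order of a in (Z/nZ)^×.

By Lagrange's theorem, ord_185(56) divides φ(185) = φ(5·37) = (5−1)·(37−1) = 4·36 = 144 = 2^4 · 3^2.
Divisors of 144: 1, 2, 3, 4, 6, 8, 9, 12, 16, 18, 24, 36, 48, 72, 144.
Evaluate successive powers at the divisors of 144:
56^1 ≡ 56 (mod 185)
56^2 ≡ 176 (mod 185)
56^3 ≡ 51 (mod 185)
56^4 ≡ 81 (mod 185)
56^6 ≡ 11 (mod 185)
56^8 ≡ 86 (mod 185)
56^9 ≡ 6 (mod 185)
56^12 ≡ 121 (mod 185)
56^16 ≡ 181 (mod 185)
56^18 ≡ 36 (mod 185)
56^24 ≡ 26 (mod 185)
56^36 ≡ 1 (mod 185) ✓
Hence ord(56) = 36.

36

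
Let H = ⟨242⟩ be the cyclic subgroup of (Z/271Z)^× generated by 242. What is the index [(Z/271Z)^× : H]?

Since 242 ∈ (Z/271Z)^×, its order divides φ(271) = 271 − 1 = 270 = 2 · 3^3 · 5.
Divisors of 270: 1, 2, 3, 5, 6, 9, 10, 15, 18, 27, 30, 45, 54, 90, 135, 270.
Evaluate successive powers at the divisors of 270:
242^1 ≡ 242 (mod 271)
242^2 ≡ 28 (mod 271)
242^3 ≡ 1 (mod 271) ✓
Thus |⟨242⟩| = ord(242) = 3.
The index is φ(271) / ord(242) = 270 / 3 = 90.

90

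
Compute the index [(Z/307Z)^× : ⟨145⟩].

6

The order of 145 must divide φ(307) = 307 − 1 = 306 = 2 · 3^2 · 17.
Divisors of 306: 1, 2, 3, 6, 9, 17, 18, 34, 51, 102, 153, 306.
Test each divisor d:
145^1 ≡ 145 (mod 307)
145^2 ≡ 149 (mod 307)
145^3 ≡ 115 (mod 307)
145^6 ≡ 24 (mod 307)
145^9 ≡ 304 (mod 307)
145^17 ≡ 17 (mod 307)
145^18 ≡ 9 (mod 307)
145^34 ≡ 289 (mod 307)
145^51 ≡ 1 (mod 307) ✓
Thus |⟨145⟩| = ord(145) = 51.
[(Z/307Z)^× : ⟨145⟩] = 306/51 = 6.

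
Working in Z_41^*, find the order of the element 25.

10

Since 25 ∈ (Z/41Z)^×, its order divides φ(41) = 41 − 1 = 40 = 2^3 · 5.
Divisors of 40: 1, 2, 4, 5, 8, 10, 20, 40.
Check 25^d mod 41 for each divisor in increasing order:
25^1 ≡ 25 (mod 41)
25^2 ≡ 10 (mod 41)
25^4 ≡ 18 (mod 41)
25^5 ≡ 40 (mod 41)
25^8 ≡ 37 (mod 41)
25^10 ≡ 1 (mod 41) ✓
The smallest such exponent is 10, so the order of 25 is 10.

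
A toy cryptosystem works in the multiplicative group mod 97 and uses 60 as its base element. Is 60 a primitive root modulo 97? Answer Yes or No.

Yes

φ(97) = 97 − 1 = 96 = 2^5 · 3.
An element g generates (Z/97Z)^× iff g^(96/q) ≢ 1 (mod 97) for each prime q ∈ {2, 3}.
60^48 ≡ 96 (mod 97)  [q = 2: ≢ 1 ✓]
60^32 ≡ 35 (mod 97)  [q = 3: ≢ 1 ✓]
None equal 1, so ord_97(60) = 96: 60 is a primitive root.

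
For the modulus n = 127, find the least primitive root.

3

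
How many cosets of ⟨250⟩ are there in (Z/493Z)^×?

The order of 250 must divide φ(493) = φ(17·29) = (17−1)·(29−1) = 16·28 = 448 = 2^6 · 7.
Divisors of 448: 1, 2, 4, 7, 8, 14, 16, 28, 32, 56, 64, 112, 224, 448.
Compute 250^d (mod 493) for the divisors d until we hit 1:
250^1 ≡ 250
250^2 ≡ 382
250^4 ≡ 489
250^7 ≡ 75
250^8 ≡ 16
250^14 ≡ 202
250^16 ≡ 256
250^28 ≡ 378
250^32 ≡ 460
250^56 ≡ 407
250^64 ≡ 103
250^112 ≡ 1
Thus |⟨250⟩| = ord(250) = 112.
Index = |(Z/493Z)^×| / |⟨250⟩| = 448 / 112 = 4.

4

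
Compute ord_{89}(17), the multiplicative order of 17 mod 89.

44

Since 17 ∈ (Z/89Z)^×, its order divides φ(89) = 89 − 1 = 88 = 2^3 · 11.
Divisors of 88: 1, 2, 4, 8, 11, 22, 44, 88.
Evaluate successive powers at the divisors of 88:
17^1 ≡ 17 (mod 89)
17^2 ≡ 22 (mod 89)
17^4 ≡ 39 (mod 89)
17^8 ≡ 8 (mod 89)
17^11 ≡ 55 (mod 89)
17^22 ≡ 88 (mod 89)
17^44 ≡ 1 (mod 89) ✓
Hence ord(17) = 44.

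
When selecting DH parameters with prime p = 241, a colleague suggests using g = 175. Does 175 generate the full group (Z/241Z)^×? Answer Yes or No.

φ(241) = 241 − 1 = 240 = 2^4 · 3 · 5.
It suffices to check that the order of 175 is not a proper divisor of 240: compute 175^(240/q) for q ∈ {2, 3, 5}.
175^120 ≡ 240 (mod 241)  [q = 2: ≢ 1 ✓]
175^80 ≡ 15 (mod 241)  [q = 3: ≢ 1 ✓]
175^48 ≡ 87 (mod 241)  [q = 5: ≢ 1 ✓]
All checks pass, so 175 has order 240 and is a primitive root modulo 241.

Yes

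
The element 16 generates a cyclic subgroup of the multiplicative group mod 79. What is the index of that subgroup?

By Lagrange's theorem, ord_79(16) divides φ(79) = 79 − 1 = 78 = 2 · 3 · 13.
Divisors of 78: 1, 2, 3, 6, 13, 26, 39, 78.
Check 16^d mod 79 for each divisor in increasing order:
16^1 ≡ 16 (mod 79)
16^2 ≡ 19 (mod 79)
16^3 ≡ 67 (mod 79)
16^6 ≡ 65 (mod 79)
16^13 ≡ 55 (mod 79)
16^26 ≡ 23 (mod 79)
16^39 ≡ 1 (mod 79) ✓
Thus |⟨16⟩| = ord(16) = 39.
Index = |(Z/79Z)^×| / |⟨16⟩| = 78 / 39 = 2.

2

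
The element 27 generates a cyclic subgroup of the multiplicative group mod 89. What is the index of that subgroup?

ord(27) | φ(89) = 89 − 1 = 88 = 2^3 · 11.
Divisors of 88: 1, 2, 4, 8, 11, 22, 44, 88.
Test each divisor d:
27^1 ≡ 27 (mod 89)
27^2 ≡ 17 (mod 89)
27^4 ≡ 22 (mod 89)
27^8 ≡ 39 (mod 89)
27^11 ≡ 12 (mod 89)
27^22 ≡ 55 (mod 89)
27^44 ≡ 88 (mod 89)
27^88 ≡ 1 (mod 89) ✓
So ord_89(27) = 88, hence |⟨27⟩| = 88.
The index is φ(89) / ord(27) = 88 / 88 = 1.

1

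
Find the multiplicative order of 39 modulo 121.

Since 39 ∈ (Z/121Z)^×, its order divides φ(121) = φ(11^2) = 11·(11−1) = 110 = 2 · 5 · 11.
Divisors of 110: 1, 2, 5, 10, 11, 22, 55, 110.
Check 39^d mod 121 for each divisor in increasing order:
39^1 ≡ 39 (mod 121)
39^2 ≡ 69 (mod 121)
39^5 ≡ 65 (mod 121)
39^10 ≡ 111 (mod 121)
39^11 ≡ 94 (mod 121)
39^22 ≡ 3 (mod 121)
39^55 ≡ 120 (mod 121)
39^110 ≡ 1 (mod 121) ✓
Hence ord(39) = 110.

110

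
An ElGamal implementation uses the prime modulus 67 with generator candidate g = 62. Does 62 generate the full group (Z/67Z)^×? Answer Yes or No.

No

φ(67) = 67 − 1 = 66 = 2 · 3 · 11.
62 is a primitive root mod 67 iff 62^(φ(67)/q) ≢ 1 for every prime q | φ(67), i.e. q ∈ {2, 3, 11}.
62^33 ≡ 1 (mod 67)  [q = 2: ≡ 1 ✗]
62^22 ≡ 1 (mod 67)  [q = 3: ≡ 1 ✗]
62^6 ≡ 14 (mod 67)  [q = 11: ≢ 1 ✓]
Since 62^33 ≡ 1, the order of 62 divides 33 < 66, so 62 is not a primitive root.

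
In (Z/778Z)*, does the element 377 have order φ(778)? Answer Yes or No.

Yes

φ(778) = φ(2)·φ(389) = 1·388 = 388 = 2^2 · 97.
377 is a primitive root mod 778 iff 377^(φ(778)/q) ≢ 1 for every prime q | φ(778), i.e. q ∈ {2, 97}.
377^194 ≡ 777 (mod 778)  [q = 2: ≢ 1 ✓]
377^4 ≡ 119 (mod 778)  [q = 97: ≢ 1 ✓]
Every test exponent gives a nontrivial residue, hence 377 generates the full group.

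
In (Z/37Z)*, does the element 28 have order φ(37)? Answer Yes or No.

No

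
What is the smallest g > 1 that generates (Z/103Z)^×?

φ(103) = 103 − 1 = 102 = 2 · 3 · 17.
g is a primitive root iff g^(102/q) ≢ 1 (mod 103) for each prime q ∈ {2, 3, 17}.
g = 2: 2^51 ≡ 1 — hits 1, so not a primitive root.
g = 3: 3^51 ≡ 102; 3^34 ≡ 1 — hits 1, so not a primitive root.
g = 4: 4^51 ≡ 1 — hits 1, so not a primitive root.
g = 5: 5^51 ≡ 102; 5^34 ≡ 56; 5^6 ≡ 72 — none is 1, so 5 is a primitive root.
Hence the least primitive root of 103 is 5.

5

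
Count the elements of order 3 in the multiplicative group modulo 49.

φ(49) = φ(7^2) = 7·(7−1) = 42 = 2 · 3 · 7.
In a cyclic group of order 42, there are φ(d) elements of order d for each divisor d of 42, and zero for non-divisors.
3 | 42, and φ(3) = 3 − 1 = 2.

2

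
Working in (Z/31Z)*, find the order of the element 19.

ord(19) | φ(31) = 31 − 1 = 30 = 2 · 3 · 5.
Divisors of 30: 1, 2, 3, 5, 6, 10, 15, 30.
Check 19^d mod 31 for each divisor in increasing order:
19^1 ≡ 19 (mod 31)
19^2 ≡ 20 (mod 31)
19^3 ≡ 8 (mod 31)
19^5 ≡ 5 (mod 31)
19^6 ≡ 2 (mod 31)
19^10 ≡ 25 (mod 31)
19^15 ≡ 1 (mod 31) ✓
Hence ord(19) = 15.

15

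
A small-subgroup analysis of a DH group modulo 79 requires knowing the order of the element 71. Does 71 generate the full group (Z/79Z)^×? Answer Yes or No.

No

φ(79) = 79 − 1 = 78 = 2 · 3 · 13.
An element g generates (Z/79Z)^× iff g^(78/q) ≢ 1 (mod 79) for each prime q ∈ {2, 3, 13}.
71^39 ≡ 78 (mod 79)  [q = 2: ≢ 1 ✓]
71^26 ≡ 1 (mod 79)  [q = 3: ≡ 1 ✗]
71^6 ≡ 22 (mod 79)  [q = 13: ≢ 1 ✓]
71^26 ≡ 1 shows ord(71) | 26, strictly less than φ(79); not a primitive root.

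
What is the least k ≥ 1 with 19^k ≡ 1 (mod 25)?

10

By Lagrange's theorem, ord_25(19) divides φ(25) = φ(5^2) = 5·(5−1) = 20 = 2^2 · 5.
Divisors of 20: 1, 2, 4, 5, 10, 20.
Compute 19^d (mod 25) for the divisors d until we hit 1:
19^1 ≡ 19 (mod 25)
19^2 ≡ 11 (mod 25)
19^4 ≡ 21 (mod 25)
19^5 ≡ 24 (mod 25)
19^10 ≡ 1 (mod 25) ✓
Hence ord(19) = 10.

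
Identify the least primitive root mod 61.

φ(61) = 61 − 1 = 60 = 2^2 · 3 · 5.
g is a primitive root iff g^(60/q) ≢ 1 (mod 61) for each prime q ∈ {2, 3, 5}.
g = 2: 2^30 ≡ 60; 2^20 ≡ 47; 2^12 ≡ 9 — none is 1, so 2 is a primitive root.
Hence the least primitive root of 61 is 2.

2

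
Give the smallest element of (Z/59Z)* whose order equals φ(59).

2

φ(59) = 59 − 1 = 58 = 2 · 29.
g is a primitive root iff g^(58/q) ≢ 1 (mod 59) for each prime q ∈ {2, 29}.
g = 2: 2^29 ≡ 58; 2^2 ≡ 4 — none is 1, so 2 is a primitive root.
So 2 is the smallest generator of (Z/59Z)^×.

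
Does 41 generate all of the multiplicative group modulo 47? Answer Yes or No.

φ(47) = 47 − 1 = 46 = 2 · 23.
41 is a primitive root mod 47 iff 41^(φ(47)/q) ≢ 1 for every prime q | φ(47), i.e. q ∈ {2, 23}.
41^23 ≡ 46 (mod 47)  [q = 2: ≢ 1 ✓]
41^2 ≡ 36 (mod 47)  [q = 23: ≢ 1 ✓]
All checks pass, so 41 has order 46 and is a primitive root modulo 47.

Yes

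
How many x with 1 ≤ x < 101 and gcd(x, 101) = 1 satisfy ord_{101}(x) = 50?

20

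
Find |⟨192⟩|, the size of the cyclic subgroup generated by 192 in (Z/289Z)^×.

By Lagrange's theorem, ord_289(192) divides φ(289) = φ(17^2) = 17·(17−1) = 272 = 2^4 · 17.
Divisors of 272: 1, 2, 4, 8, 16, 17, 34, 68, 136, 272.
Evaluate successive powers at the divisors of 272:
192^1 ≡ 192 (mod 289)
192^2 ≡ 161 (mod 289)
192^4 ≡ 200 (mod 289)
192^8 ≡ 118 (mod 289)
192^16 ≡ 52 (mod 289)
192^17 ≡ 158 (mod 289)
192^34 ≡ 110 (mod 289)
192^68 ≡ 251 (mod 289)
192^136 ≡ 288 (mod 289)
192^272 ≡ 1 (mod 289) ✓
So ord_289(192) = 272.

272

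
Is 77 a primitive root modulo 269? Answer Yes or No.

Yes

φ(269) = 269 − 1 = 268 = 2^2 · 67.
Test 77^(268/q) mod 269 for each prime factor q of 268:
77^134 ≡ 268 (mod 269)  [q = 2: ≢ 1 ✓]
77^4 ≡ 121 (mod 269)  [q = 67: ≢ 1 ✓]
Every test exponent gives a nontrivial residue, hence 77 generates the full group.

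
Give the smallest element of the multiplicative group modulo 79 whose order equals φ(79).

φ(79) = 79 − 1 = 78 = 2 · 3 · 13.
Test candidates g = 2, 3, … against the prime factors q ∈ {2, 3, 13} of φ(79): g is a generator iff g^(78/q) ≢ 1 for every such q.
g = 2: 2^39 ≡ 1 — hits 1, so not a primitive root.
g = 3: 3^39 ≡ 78; 3^26 ≡ 23; 3^6 ≡ 18 — none is 1, so 3 is a primitive root.
So 3 is the smallest generator of (Z/79Z)^×.

3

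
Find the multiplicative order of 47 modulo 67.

33

ord(47) | φ(67) = 67 − 1 = 66 = 2 · 3 · 11.
Divisors of 66: 1, 2, 3, 6, 11, 22, 33, 66.
Compute 47^d (mod 67) for the divisors d until we hit 1:
47^1 ≡ 47
47^2 ≡ 65
47^3 ≡ 40
47^6 ≡ 59
47^11 ≡ 37
47^22 ≡ 29
47^33 ≡ 1
So ord_67(47) = 33.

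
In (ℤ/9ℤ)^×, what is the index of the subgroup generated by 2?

1

Since 2 ∈ (Z/9Z)^×, its order divides φ(9) = φ(3^2) = 3·(3−1) = 6 = 2 · 3.
Divisors of 6: 1, 2, 3, 6.
Test each divisor d:
2^1 ≡ 2 (mod 9)
2^2 ≡ 4 (mod 9)
2^3 ≡ 8 (mod 9)
2^6 ≡ 1 (mod 9) ✓
So ord_9(2) = 6, hence |⟨2⟩| = 6.
Index = |(Z/9Z)^×| / |⟨2⟩| = 6 / 6 = 1.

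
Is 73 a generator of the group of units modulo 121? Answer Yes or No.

Yes

φ(121) = φ(11^2) = 11·(11−1) = 110 = 2 · 5 · 11.
It suffices to check that the order of 73 is not a proper divisor of 110: compute 73^(110/q) for q ∈ {2, 5, 11}.
73^55 ≡ 120 (mod 121)  [q = 2: ≢ 1 ✓]
73^22 ≡ 27 (mod 121)  [q = 5: ≢ 1 ✓]
73^10 ≡ 100 (mod 121)  [q = 11: ≢ 1 ✓]
None equal 1, so ord_121(73) = 110: 73 is a primitive root.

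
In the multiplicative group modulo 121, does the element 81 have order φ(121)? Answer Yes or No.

φ(121) = φ(11^2) = 11·(11−1) = 110 = 2 · 5 · 11.
81 is a primitive root mod 121 iff 81^(φ(121)/q) ≢ 1 for every prime q | φ(121), i.e. q ∈ {2, 5, 11}.
81^55 ≡ 1 (mod 121)  [q = 2: ≡ 1 ✗]
81^22 ≡ 27 (mod 121)  [q = 5: ≢ 1 ✓]
81^10 ≡ 1 (mod 121)  [q = 11: ≡ 1 ✗]
The check at q = 2 fails, so 81 generates a proper subgroup.

No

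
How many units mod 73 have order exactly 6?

φ(73) = 73 − 1 = 72 = 2^3 · 3^2.
(Z/73Z)^× is cyclic (|G| = 72); a cyclic group of order m has exactly φ(d) elements of each order d | m, and none otherwise.
6 = 2 · 3 divides 72, and φ(6) = 2.

2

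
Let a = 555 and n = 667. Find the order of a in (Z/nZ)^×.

By Lagrange's theorem, ord_667(555) divides φ(667) = φ(23·29) = (23−1)·(29−1) = 22·28 = 616 = 2^3 · 7 · 11.
Divisors of 616: 1, 2, 4, 7, 8, 11, 14, 22, 28, 44, 56, 77, 88, 154, 308, 616.
Check 555^d mod 667 for each divisor in increasing order:
555^1 ≡ 555 (mod 667)
555^2 ≡ 538 (mod 667)
555^4 ≡ 633 (mod 667)
555^7 ≡ 347 (mod 667)
555^8 ≡ 489 (mod 667)
555^11 ≡ 208 (mod 667)
555^14 ≡ 349 (mod 667)
555^22 ≡ 576 (mod 667)
555^28 ≡ 407 (mod 667)
555^44 ≡ 277 (mod 667)
555^56 ≡ 233 (mod 667)
555^77 ≡ 231 (mod 667)
555^88 ≡ 24 (mod 667)
555^154 ≡ 1 (mod 667) ✓
The smallest such exponent is 154, so the order of 555 is 154.

154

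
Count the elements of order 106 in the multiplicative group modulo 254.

φ(254) = φ(2)·φ(127) = 1·126 = 126 = 2 · 3^2 · 7.
(Z/254Z)^× is cyclic (|G| = 126); a cyclic group of order m has exactly φ(d) elements of each order d | m, and none otherwise.
Since 106 ∤ 126, the count is 0.

0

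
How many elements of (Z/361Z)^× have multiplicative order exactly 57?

φ(361) = φ(19^2) = 19·(19−1) = 342 = 2 · 3^2 · 19.
Since (Z/361Z)^× is cyclic of order 342, the number of elements of order d is φ(d) when d | 342 and 0 otherwise.
57 = 3 · 19 divides 342, and φ(57) = 36.

36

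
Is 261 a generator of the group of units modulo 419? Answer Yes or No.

No

φ(419) = 419 − 1 = 418 = 2 · 11 · 19.
261 is a primitive root mod 419 iff 261^(φ(419)/q) ≢ 1 for every prime q | φ(419), i.e. q ∈ {2, 11, 19}.
261^209 ≡ 1 (mod 419)  [q = 2: ≡ 1 ✗]
261^38 ≡ 13 (mod 419)  [q = 11: ≢ 1 ✓]
261^22 ≡ 379 (mod 419)  [q = 19: ≢ 1 ✓]
Since 261^209 ≡ 1, the order of 261 divides 209 < 418, so 261 is not a primitive root.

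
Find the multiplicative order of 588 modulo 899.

Since 588 ∈ (Z/899Z)^×, its order divides φ(899) = φ(29·31) = (29−1)·(31−1) = 28·30 = 840 = 2^3 · 3 · 5 · 7.
Divisors of 840: 1, 2, 3, 4, 5, 6, 7, 8, 10, 12, 14, 15, 20, 21, 24, 28, 30, 35, 40, 42, 56, 60, 70, 84, 105, 120, 140, 168, 210, 280, 420, 840.
Compute 588^d (mod 899) for the divisors d until we hit 1:
588^1 ≡ 588
588^2 ≡ 528
588^3 ≡ 309
588^4 ≡ 94
588^5 ≡ 433
588^6 ≡ 187
588^7 ≡ 278
588^8 ≡ 745
588^10 ≡ 497
588^12 ≡ 807
588^14 ≡ 869
588^15 ≡ 340
588^20 ≡ 683
588^21 ≡ 650
588^24 ≡ 373
588^28 ≡ 1
The smallest such exponent is 28, so the order of 588 is 28.

28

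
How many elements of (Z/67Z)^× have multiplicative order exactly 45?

0

φ(67) = 67 − 1 = 66 = 2 · 3 · 11.
In a cyclic group of order 66, there are φ(d) elements of order d for each divisor d of 66, and zero for non-divisors.
Since 45 ∤ 66, the count is 0.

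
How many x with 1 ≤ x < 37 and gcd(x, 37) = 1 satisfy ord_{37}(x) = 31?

0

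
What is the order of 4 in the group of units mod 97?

24

Since 4 ∈ (Z/97Z)^×, its order divides φ(97) = 97 − 1 = 96 = 2^5 · 3.
Divisors of 96: 1, 2, 3, 4, 6, 8, 12, 16, 24, 32, 48, 96.
Compute 4^d (mod 97) for the divisors d until we hit 1:
4^1 ≡ 4 (mod 97)
4^2 ≡ 16 (mod 97)
4^3 ≡ 64 (mod 97)
4^4 ≡ 62 (mod 97)
4^6 ≡ 22 (mod 97)
4^8 ≡ 61 (mod 97)
4^12 ≡ 96 (mod 97)
4^16 ≡ 35 (mod 97)
4^24 ≡ 1 (mod 97) ✓
Hence ord(4) = 24.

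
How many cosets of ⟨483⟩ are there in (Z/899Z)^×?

Since 483 ∈ (Z/899Z)^×, its order divides φ(899) = φ(29·31) = (29−1)·(31−1) = 28·30 = 840 = 2^3 · 3 · 5 · 7.
Divisors of 840: 1, 2, 3, 4, 5, 6, 7, 8, 10, 12, 14, 15, 20, 21, 24, 28, 30, 35, 40, 42, 56, 60, 70, 84, 105, 120, 140, 168, 210, 280, 420, 840.
Check 483^d mod 899 for each divisor in increasing order:
483^1 ≡ 483 (mod 899)
483^2 ≡ 448 (mod 899)
483^3 ≡ 624 (mod 899)
483^4 ≡ 227 (mod 899)
483^5 ≡ 862 (mod 899)
483^6 ≡ 109 (mod 899)
483^7 ≡ 505 (mod 899)
483^8 ≡ 286 (mod 899)
483^10 ≡ 470 (mod 899)
483^12 ≡ 194 (mod 899)
483^14 ≡ 608 (mod 899)
483^15 ≡ 590 (mod 899)
483^20 ≡ 645 (mod 899)
483^21 ≡ 481 (mod 899)
483^24 ≡ 777 (mod 899)
483^28 ≡ 175 (mod 899)
483^30 ≡ 187 (mod 899)
483^35 ≡ 273 (mod 899)
483^40 ≡ 687 (mod 899)
483^42 ≡ 318 (mod 899)
483^56 ≡ 59 (mod 899)
483^60 ≡ 807 (mod 899)
483^70 ≡ 811 (mod 899)
483^84 ≡ 436 (mod 899)
483^105 ≡ 249 (mod 899)
483^120 ≡ 373 (mod 899)
483^140 ≡ 552 (mod 899)
483^168 ≡ 407 (mod 899)
483^210 ≡ 869 (mod 899)
483^280 ≡ 842 (mod 899)
483^420 ≡ 1 (mod 899) ✓
Thus |⟨483⟩| = ord(483) = 420.
The index is φ(899) / ord(483) = 840 / 420 = 2.

2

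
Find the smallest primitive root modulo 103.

5

φ(103) = 103 − 1 = 102 = 2 · 3 · 17.
Test candidates g = 2, 3, … against the prime factors q ∈ {2, 3, 17} of φ(103): g is a generator iff g^(102/q) ≢ 1 for every such q.
g = 2: 2^51 ≡ 1 — hits 1, so not a primitive root.
g = 3: 3^51 ≡ 102; 3^34 ≡ 1 — hits 1, so not a primitive root.
g = 4: 4^51 ≡ 1 — hits 1, so not a primitive root.
g = 5: 5^51 ≡ 102; 5^34 ≡ 56; 5^6 ≡ 72 — none is 1, so 5 is a primitive root.
Hence the least primitive root of 103 is 5.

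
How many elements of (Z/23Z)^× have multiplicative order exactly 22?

10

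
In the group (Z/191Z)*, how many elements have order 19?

φ(191) = 191 − 1 = 190 = 2 · 5 · 19.
Since (Z/191Z)^× is cyclic of order 190, the number of elements of order d is φ(d) when d | 190 and 0 otherwise.
19 | 190, and φ(19) = 19 − 1 = 18.

18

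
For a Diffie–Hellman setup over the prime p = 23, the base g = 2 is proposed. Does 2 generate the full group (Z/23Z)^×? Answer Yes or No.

No

φ(23) = 23 − 1 = 22 = 2 · 11.
Test 2^(22/q) mod 23 for each prime factor q of 22:
2^11 ≡ 1 (mod 23)  [q = 2: ≡ 1 ✗]
2^2 ≡ 4 (mod 23)  [q = 11: ≢ 1 ✓]
2^11 ≡ 1 shows ord(2) | 11, strictly less than φ(23); not a primitive root.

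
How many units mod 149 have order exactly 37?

36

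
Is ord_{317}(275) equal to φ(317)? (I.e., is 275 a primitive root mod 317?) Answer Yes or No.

No

φ(317) = 317 − 1 = 316 = 2^2 · 79.
An element g generates (Z/317Z)^× iff g^(316/q) ≢ 1 (mod 317) for each prime q ∈ {2, 79}.
275^158 ≡ 1 (mod 317)  [q = 2: ≡ 1 ✗]
275^4 ≡ 24 (mod 317)  [q = 79: ≢ 1 ✓]
275^158 ≡ 1 shows ord(275) | 158, strictly less than φ(317); not a primitive root.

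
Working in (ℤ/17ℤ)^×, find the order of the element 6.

16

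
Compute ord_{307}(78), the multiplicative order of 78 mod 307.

306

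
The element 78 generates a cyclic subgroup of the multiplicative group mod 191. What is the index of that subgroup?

2

The order of 78 must divide φ(191) = 191 − 1 = 190 = 2 · 5 · 19.
Divisors of 190: 1, 2, 5, 10, 19, 38, 95, 190.
Compute 78^d (mod 191) for the divisors d until we hit 1:
78^1 ≡ 78 (mod 191)
78^2 ≡ 163 (mod 191)
78^5 ≡ 32 (mod 191)
78^10 ≡ 69 (mod 191)
78^19 ≡ 39 (mod 191)
78^38 ≡ 184 (mod 191)
78^95 ≡ 1 (mod 191) ✓
The order of 78 is 95, so the subgroup it generates has 95 elements.
The index is φ(191) / ord(78) = 190 / 95 = 2.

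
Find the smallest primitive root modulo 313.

10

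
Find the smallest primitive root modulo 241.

φ(241) = 241 − 1 = 240 = 2^4 · 3 · 5.
Test candidates g = 2, 3, … against the prime factors q ∈ {2, 3, 5} of φ(241): g is a generator iff g^(240/q) ≢ 1 for every such q.
g = 2: 2^120 ≡ 1 — hits 1, so not a primitive root.
g = 3: 3^120 ≡ 1 — hits 1, so not a primitive root.
g = 4: 4^120 ≡ 1 — hits 1, so not a primitive root.
g = 5: 5^120 ≡ 1 — hits 1, so not a primitive root.
g = 6: 6^120 ≡ 1 — hits 1, so not a primitive root.
g = 7: 7^120 ≡ 240; 7^80 ≡ 15; 7^48 ≡ 91 — none is 1, so 7 is a primitive root.
So 7 is the smallest generator of (Z/241Z)^×.

7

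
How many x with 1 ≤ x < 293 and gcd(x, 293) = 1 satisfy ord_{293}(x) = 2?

1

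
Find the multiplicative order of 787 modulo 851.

66

The order of 787 must divide φ(851) = φ(23·37) = (23−1)·(37−1) = 22·36 = 792 = 2^3 · 3^2 · 11.
Divisors of 792: 1, 2, 3, 4, 6, 8, 9, 11, 12, 18, 22, 24, 33, 36, 44, 66, 72, 88, 99, 132, 198, 264, 396, 792.
Evaluate successive powers at the divisors of 792:
787^1 ≡ 787
787^2 ≡ 692
787^3 ≡ 815
787^4 ≡ 602
787^6 ≡ 445
787^8 ≡ 729
787^9 ≡ 149
787^11 ≡ 137
787^12 ≡ 593
787^18 ≡ 75
787^22 ≡ 47
787^24 ≡ 186
787^33 ≡ 482
787^36 ≡ 519
787^44 ≡ 507
787^66 ≡ 1
Hence ord(787) = 66.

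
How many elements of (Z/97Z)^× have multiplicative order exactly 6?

2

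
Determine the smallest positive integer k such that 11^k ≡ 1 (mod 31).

30

ord(11) | φ(31) = 31 − 1 = 30 = 2 · 3 · 5.
Divisors of 30: 1, 2, 3, 5, 6, 10, 15, 30.
Evaluate successive powers at the divisors of 30:
11^1 ≡ 11 (mod 31)
11^2 ≡ 28 (mod 31)
11^3 ≡ 29 (mod 31)
11^5 ≡ 6 (mod 31)
11^6 ≡ 4 (mod 31)
11^10 ≡ 5 (mod 31)
11^15 ≡ 30 (mod 31)
11^30 ≡ 1 (mod 31) ✓
Therefore the multiplicative order of 11 modulo 31 is 30.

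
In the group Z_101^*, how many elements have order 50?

20

φ(101) = 101 − 1 = 100 = 2^2 · 5^2.
Since (Z/101Z)^× is cyclic of order 100, the number of elements of order d is φ(d) when d | 100 and 0 otherwise.
50 = 2 · 5^2 divides 100, and φ(50) = 20.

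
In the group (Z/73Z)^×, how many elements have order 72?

φ(73) = 73 − 1 = 72 = 2^3 · 3^2.
In a cyclic group of order 72, there are φ(d) elements of order d for each divisor d of 72, and zero for non-divisors.
72 = 2^3 · 3^2 divides 72, and φ(72) = 24.

24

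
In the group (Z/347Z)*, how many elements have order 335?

φ(347) = 347 − 1 = 346 = 2 · 173.
(Z/347Z)^× is cyclic (|G| = 346); a cyclic group of order m has exactly φ(d) elements of each order d | m, and none otherwise.
Since 335 ∤ 346, the count is 0.

0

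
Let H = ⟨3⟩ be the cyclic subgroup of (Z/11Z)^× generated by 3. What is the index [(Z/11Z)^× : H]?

2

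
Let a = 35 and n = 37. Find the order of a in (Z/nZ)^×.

36

Since 35 ∈ (Z/37Z)^×, its order divides φ(37) = 37 − 1 = 36 = 2^2 · 3^2.
Divisors of 36: 1, 2, 3, 4, 6, 9, 12, 18, 36.
Test each divisor d:
35^1 ≡ 35
35^2 ≡ 4
35^3 ≡ 29
35^4 ≡ 16
35^6 ≡ 27
35^9 ≡ 6
35^12 ≡ 26
35^18 ≡ 36
35^36 ≡ 1
The smallest such exponent is 36, so the order of 35 is 36.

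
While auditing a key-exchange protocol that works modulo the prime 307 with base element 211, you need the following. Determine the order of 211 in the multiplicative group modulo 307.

102

Since 211 ∈ (Z/307Z)^×, its order divides φ(307) = 307 − 1 = 306 = 2 · 3^2 · 17.
Divisors of 306: 1, 2, 3, 6, 9, 17, 18, 34, 51, 102, 153, 306.
Evaluate successive powers at the divisors of 306:
211^1 ≡ 211 (mod 307)
211^2 ≡ 6 (mod 307)
211^3 ≡ 38 (mod 307)
211^6 ≡ 216 (mod 307)
211^9 ≡ 226 (mod 307)
211^17 ≡ 18 (mod 307)
211^18 ≡ 114 (mod 307)
211^34 ≡ 17 (mod 307)
211^51 ≡ 306 (mod 307)
211^102 ≡ 1 (mod 307) ✓
The smallest such exponent is 102, so the order of 211 is 102.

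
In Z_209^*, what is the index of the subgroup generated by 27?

6

ord(27) | φ(209) = φ(11·19) = (11−1)·(19−1) = 10·18 = 180 = 2^2 · 3^2 · 5.
Divisors of 180: 1, 2, 3, 4, 5, 6, 9, 10, 12, 15, 18, 20, 30, 36, 45, 60, 90, 180.
Compute 27^d (mod 209) for the divisors d until we hit 1:
27^1 ≡ 27 (mod 209)
27^2 ≡ 102 (mod 209)
27^3 ≡ 37 (mod 209)
27^4 ≡ 163 (mod 209)
27^5 ≡ 12 (mod 209)
27^6 ≡ 115 (mod 209)
27^9 ≡ 75 (mod 209)
27^10 ≡ 144 (mod 209)
27^12 ≡ 58 (mod 209)
27^15 ≡ 56 (mod 209)
27^18 ≡ 191 (mod 209)
27^20 ≡ 45 (mod 209)
27^30 ≡ 1 (mod 209) ✓
So ord_209(27) = 30, hence |⟨27⟩| = 30.
The index is φ(209) / ord(27) = 180 / 30 = 6.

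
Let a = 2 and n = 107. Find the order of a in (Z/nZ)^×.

106

ord(2) | φ(107) = 107 − 1 = 106 = 2 · 53.
Divisors of 106: 1, 2, 53, 106.
Compute 2^d (mod 107) for the divisors d until we hit 1:
2^1 ≡ 2 (mod 107)
2^2 ≡ 4 (mod 107)
2^53 ≡ 106 (mod 107)
2^106 ≡ 1 (mod 107) ✓
Therefore the multiplicative order of 2 modulo 107 is 106.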